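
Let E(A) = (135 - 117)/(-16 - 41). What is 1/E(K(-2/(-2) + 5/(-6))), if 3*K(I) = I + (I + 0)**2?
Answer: -19/6 ≈ -3.1667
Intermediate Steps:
K(I) = I/3 + I**2/3 (K(I) = (I + (I + 0)**2)/3 = (I + I**2)/3 = I/3 + I**2/3)
E(A) = -6/19 (E(A) = 18/(-57) = 18*(-1/57) = -6/19)
1/E(K(-2/(-2) + 5/(-6))) = 1/(-6/19) = -19/6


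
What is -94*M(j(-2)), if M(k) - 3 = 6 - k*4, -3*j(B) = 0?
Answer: -846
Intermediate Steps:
j(B) = 0 (j(B) = -⅓*0 = 0)
M(k) = 9 - 4*k (M(k) = 3 + (6 - k*4) = 3 + (6 - 4*k) = 9 - 4*k)
-94*M(j(-2)) = -94*(9 - 4*0) = -94*(9 + 0) = -94*9 = -846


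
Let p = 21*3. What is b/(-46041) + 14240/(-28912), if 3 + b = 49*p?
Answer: -15516426/27732029 ≈ -0.55951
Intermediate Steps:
p = 63
b = 3084 (b = -3 + 49*63 = -3 + 3087 = 3084)
b/(-46041) + 14240/(-28912) = 3084/(-46041) + 14240/(-28912) = 3084*(-1/46041) + 14240*(-1/28912) = -1028/15347 - 890/1807 = -15516426/27732029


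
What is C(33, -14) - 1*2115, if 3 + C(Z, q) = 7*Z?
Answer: -1887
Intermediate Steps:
C(Z, q) = -3 + 7*Z
C(33, -14) - 1*2115 = (-3 + 7*33) - 1*2115 = (-3 + 231) - 2115 = 228 - 2115 = -1887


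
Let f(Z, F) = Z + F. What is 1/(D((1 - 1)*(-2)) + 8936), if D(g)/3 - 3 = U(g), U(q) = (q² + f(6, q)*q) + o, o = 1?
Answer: 1/8948 ≈ 0.00011176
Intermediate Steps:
f(Z, F) = F + Z
U(q) = 1 + q² + q*(6 + q) (U(q) = (q² + (q + 6)*q) + 1 = (q² + (6 + q)*q) + 1 = (q² + q*(6 + q)) + 1 = 1 + q² + q*(6 + q))
D(g) = 12 + 3*g² + 3*g*(6 + g) (D(g) = 9 + 3*(1 + g² + g*(6 + g)) = 9 + (3 + 3*g² + 3*g*(6 + g)) = 12 + 3*g² + 3*g*(6 + g))
1/(D((1 - 1)*(-2)) + 8936) = 1/((12 + 6*((1 - 1)*(-2))² + 18*((1 - 1)*(-2))) + 8936) = 1/((12 + 6*(0*(-2))² + 18*(0*(-2))) + 8936) = 1/((12 + 6*0² + 18*0) + 8936) = 1/((12 + 6*0 + 0) + 8936) = 1/((12 + 0 + 0) + 8936) = 1/(12 + 8936) = 1/8948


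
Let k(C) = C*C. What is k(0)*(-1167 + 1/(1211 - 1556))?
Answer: 0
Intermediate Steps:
k(C) = C²
k(0)*(-1167 + 1/(1211 - 1556)) = 0²*(-1167 + 1/(1211 - 1556)) = 0*(-1167 + 1/(-345)) = 0*(-1167 - 1/345) = 0*(-402616/345) = 0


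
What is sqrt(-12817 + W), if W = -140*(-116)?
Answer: sqrt(3423) ≈ 58.506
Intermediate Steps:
W = 16240
sqrt(-12817 + W) = sqrt(-12817 + 16240) = sqrt(3423)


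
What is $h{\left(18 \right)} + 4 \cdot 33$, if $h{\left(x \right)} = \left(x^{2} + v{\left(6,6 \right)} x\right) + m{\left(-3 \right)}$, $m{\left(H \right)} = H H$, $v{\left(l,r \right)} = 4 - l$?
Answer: $429$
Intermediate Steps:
$m{\left(H \right)} = H^{2}$
$h{\left(x \right)} = 9 + x^{2} - 2 x$ ($h{\left(x \right)} = \left(x^{2} + \left(4 - 6\right) x\right) + \left(-3\right)^{2} = \left(x^{2} + \left(4 - 6\right) x\right) + 9 = \left(x^{2} - 2 x\right) + 9 = 9 + x^{2} - 2 x$)
$h{\left(18 \right)} + 4 \cdot 33 = \left(9 + 18^{2} - 36\right) + 4 \cdot 33 = \left(9 + 324 - 36\right) + 132 = 297 + 132 = 429$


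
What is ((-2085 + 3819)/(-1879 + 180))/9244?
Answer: -867/7852778 ≈ -0.00011041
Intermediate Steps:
((-2085 + 3819)/(-1879 + 180))/9244 = (1734/(-1699))*(1/9244) = (1734*(-1/1699))*(1/9244) = -1734/1699*1/9244 = -867/7852778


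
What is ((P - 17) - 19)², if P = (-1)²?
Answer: 1225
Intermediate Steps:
P = 1
((P - 17) - 19)² = ((1 - 17) - 19)² = (-16 - 19)² = (-35)² = 1225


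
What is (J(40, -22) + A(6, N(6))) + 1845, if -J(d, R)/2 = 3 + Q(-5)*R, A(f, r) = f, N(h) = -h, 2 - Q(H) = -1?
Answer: 1977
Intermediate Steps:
Q(H) = 3 (Q(H) = 2 - 1*(-1) = 2 + 1 = 3)
J(d, R) = -6 - 6*R (J(d, R) = -2*(3 + 3*R) = -6 - 6*R)
(J(40, -22) + A(6, N(6))) + 1845 = ((-6 - 6*(-22)) + 6) + 1845 = ((-6 + 132) + 6) + 1845 = (126 + 6) + 1845 = 132 + 1845 = 1977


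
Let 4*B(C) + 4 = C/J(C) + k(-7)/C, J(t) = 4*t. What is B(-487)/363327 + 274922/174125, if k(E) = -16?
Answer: 778315013330123/492955533714000 ≈ 1.5789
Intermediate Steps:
B(C) = -15/16 - 4/C (B(C) = -1 + (C/((4*C)) - 16/C)/4 = -1 + (C*(1/(4*C)) - 16/C)/4 = -1 + (1/4 - 16/C)/4 = -1 + (1/16 - 4/C) = -15/16 - 4/C)
B(-487)/363327 + 274922/174125 = (-15/16 - 4/(-487))/363327 + 274922/174125 = (-15/16 - 4*(-1/487))*(1/363327) + 274922*(1/174125) = (-15/16 + 4/487)*(1/363327) + 274922/174125 = -7241/7792*1/363327 + 274922/174125 = -7241/2831043984 + 274922/174125 = 778315013330123/492955533714000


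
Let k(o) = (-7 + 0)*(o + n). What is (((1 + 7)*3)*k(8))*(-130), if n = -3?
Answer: 109200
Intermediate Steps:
k(o) = 21 - 7*o (k(o) = (-7 + 0)*(o - 3) = -7*(-3 + o) = 21 - 7*o)
(((1 + 7)*3)*k(8))*(-130) = (((1 + 7)*3)*(21 - 7*8))*(-130) = ((8*3)*(21 - 56))*(-130) = (24*(-35))*(-130) = -840*(-130) = 109200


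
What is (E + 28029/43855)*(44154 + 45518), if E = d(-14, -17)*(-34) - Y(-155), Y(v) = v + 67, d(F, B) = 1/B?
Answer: 356444316888/43855 ≈ 8.1278e+6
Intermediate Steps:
Y(v) = 67 + v
E = 90 (E = -34/(-17) - (67 - 155) = -1/17*(-34) - 1*(-88) = 2 + 88 = 90)
(E + 28029/43855)*(44154 + 45518) = (90 + 28029/43855)*(44154 + 45518) = (90 + 28029*(1/43855))*89672 = (90 + 28029/43855)*89672 = (3974979/43855)*89672 = 356444316888/43855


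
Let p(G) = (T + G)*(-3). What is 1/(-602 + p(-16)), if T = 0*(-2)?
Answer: -1/554 ≈ -0.0018051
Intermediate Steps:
T = 0
p(G) = -3*G (p(G) = (0 + G)*(-3) = G*(-3) = -3*G)
1/(-602 + p(-16)) = 1/(-602 - 3*(-16)) = 1/(-602 + 48) = 1/(-554) = -1/554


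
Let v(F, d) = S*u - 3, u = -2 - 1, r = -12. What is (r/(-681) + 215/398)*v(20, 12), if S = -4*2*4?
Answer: 4686921/90346 ≈ 51.877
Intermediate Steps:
S = -32 (S = -8*4 = -32)
u = -3
v(F, d) = 93 (v(F, d) = -32*(-3) - 3 = 96 - 3 = 93)
(r/(-681) + 215/398)*v(20, 12) = (-12/(-681) + 215/398)*93 = (-12*(-1/681) + 215*(1/398))*93 = (4/227 + 215/398)*93 = (50397/90346)*93 = 4686921/90346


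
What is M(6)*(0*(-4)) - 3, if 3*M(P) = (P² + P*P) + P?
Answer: -3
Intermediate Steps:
M(P) = P/3 + 2*P²/3 (M(P) = ((P² + P*P) + P)/3 = ((P² + P²) + P)/3 = (2*P² + P)/3 = (P + 2*P²)/3 = P/3 + 2*P²/3)
M(6)*(0*(-4)) - 3 = ((⅓)*6*(1 + 2*6))*(0*(-4)) - 3 = ((⅓)*6*(1 + 12))*0 - 3 = ((⅓)*6*13)*0 - 3 = 26*0 - 3 = 0 - 3 = -3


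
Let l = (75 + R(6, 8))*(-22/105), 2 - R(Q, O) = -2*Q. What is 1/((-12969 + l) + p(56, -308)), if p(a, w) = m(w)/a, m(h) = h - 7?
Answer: -840/10914349 ≈ -7.6963e-5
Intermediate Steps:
m(h) = -7 + h
R(Q, O) = 2 + 2*Q (R(Q, O) = 2 - (-2)*Q = 2 + 2*Q)
p(a, w) = (-7 + w)/a
l = -1958/105 (l = (75 + (2 + 2*6))*(-22/105) = (75 + (2 + 12))*(-22*1/105) = (75 + 14)*(-22/105) = 89*(-22/105) = -1958/105 ≈ -18.648)
1/((-12969 + l) + p(56, -308)) = 1/((-12969 - 1958/105) + (-7 - 308)/56) = 1/(-1363703/105 + (1/56)*(-315)) = 1/(-1363703/105 - 45/8) = 1/(-10914349/840) = -840/10914349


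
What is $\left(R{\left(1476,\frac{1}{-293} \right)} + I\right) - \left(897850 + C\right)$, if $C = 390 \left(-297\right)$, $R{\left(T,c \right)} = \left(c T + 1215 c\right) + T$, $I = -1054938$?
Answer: $- \frac{537798917}{293} \approx -1.8355 \cdot 10^{6}$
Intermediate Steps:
$R{\left(T,c \right)} = T + 1215 c + T c$ ($R{\left(T,c \right)} = \left(T c + 1215 c\right) + T = \left(1215 c + T c\right) + T = T + 1215 c + T c$)
$C = -115830$
$\left(R{\left(1476,\frac{1}{-293} \right)} + I\right) - \left(897850 + C\right) = \left(\left(1476 + \frac{1215}{-293} + \frac{1476}{-293}\right) - 1054938\right) - 782020 = \left(\left(1476 + 1215 \left(- \frac{1}{293}\right) + 1476 \left(- \frac{1}{293}\right)\right) - 1054938\right) + \left(-897850 + 115830\right) = \left(\left(1476 - \frac{1215}{293} - \frac{1476}{293}\right) - 1054938\right) - 782020 = \left(\frac{429777}{293} - 1054938\right) - 782020 = - \frac{308667057}{293} - 782020 = - \frac{537798917}{293}$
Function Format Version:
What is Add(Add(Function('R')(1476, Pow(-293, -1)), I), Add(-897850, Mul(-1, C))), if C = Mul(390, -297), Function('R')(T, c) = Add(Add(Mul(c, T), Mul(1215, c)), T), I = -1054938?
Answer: Rational(-537798917, 293) ≈ -1.8355e+6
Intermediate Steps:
Function('R')(T, c) = Add(T, Mul(1215, c), Mul(T, c)) (Function('R')(T, c) = Add(Add(Mul(T, c), Mul(1215, c)), T) = Add(Add(Mul(1215, c), Mul(T, c)), T) = Add(T, Mul(1215, c), Mul(T, c)))
C = -115830
Add(Add(Function('R')(1476, Pow(-293, -1)), I), Add(-897850, Mul(-1, C))) = Add(Add(Add(1476, Mul(1215, Pow(-293, -1)), Mul(1476, Pow(-293, -1))), -1054938), Add(-897850, Mul(-1, -115830))) = Add(Add(Add(1476, Mul(1215, Rational(-1, 293)), Mul(1476, Rational(-1, 293))), -1054938), Add(-897850, 115830)) = Add(Add(Add(1476, Rational(-1215, 293), Rational(-1476, 293)), -1054938), -782020) = Add(Add(Rational(429777, 293), -1054938), -782020) = Add(Rational(-308667057, 293), -782020) = Rational(-537798917, 293)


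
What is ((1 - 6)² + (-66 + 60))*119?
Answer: 2261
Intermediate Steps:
((1 - 6)² + (-66 + 60))*119 = ((-5)² - 6)*119 = (25 - 6)*119 = 19*119 = 2261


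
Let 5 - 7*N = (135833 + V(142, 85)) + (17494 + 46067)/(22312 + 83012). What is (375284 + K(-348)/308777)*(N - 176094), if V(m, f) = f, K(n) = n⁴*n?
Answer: 59915034723005836339125/18970950103 ≈ 3.1583e+12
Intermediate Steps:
K(n) = n⁵
N = -4771654791/245756 (N = 5/7 - ((135833 + 85) + (17494 + 46067)/(22312 + 83012))/7 = 5/7 - (135918 + 63561/105324)/7 = 5/7 - (135918 + 63561*(1/105324))/7 = 5/7 - (135918 + 21187/35108)/7 = 5/7 - ⅐*4771830331/35108 = 5/7 - 4771830331/245756 = -4771654791/245756 ≈ -19416.)
(375284 + K(-348)/308777)*(N - 176094) = (375284 + (-348)⁵/308777)*(-4771654791/245756 - 176094) = (375284 - 5103830227968*1/308777)*(-48047811855/245756) = (375284 - 5103830227968/308777)*(-48047811855/245756) = -4987951160300/308777*(-48047811855/245756) = 59915034723005836339125/18970950103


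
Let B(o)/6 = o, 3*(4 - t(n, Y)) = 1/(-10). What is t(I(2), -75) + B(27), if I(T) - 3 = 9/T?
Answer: 4981/30 ≈ 166.03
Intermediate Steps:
I(T) = 3 + 9/T
t(n, Y) = 121/30 (t(n, Y) = 4 - 1/3/(-10) = 4 - 1/3*(-1/10) = 4 + 1/30 = 121/30)
B(o) = 6*o
t(I(2), -75) + B(27) = 121/30 + 6*27 = 121/30 + 162 = 4981/30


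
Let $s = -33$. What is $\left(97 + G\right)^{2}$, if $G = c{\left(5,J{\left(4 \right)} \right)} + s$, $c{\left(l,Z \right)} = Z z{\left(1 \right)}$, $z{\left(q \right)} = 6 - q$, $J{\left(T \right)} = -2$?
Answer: $2916$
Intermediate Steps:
$c{\left(l,Z \right)} = 5 Z$ ($c{\left(l,Z \right)} = Z \left(6 - 1\right) = Z 5 = 5 Z$)
$G = -43$ ($G = 5 \left(-2\right) - 33 = -10 - 33 = -43$)
$\left(97 + G\right)^{2} = \left(97 - 43\right)^{2} = 54^{2} = 2916$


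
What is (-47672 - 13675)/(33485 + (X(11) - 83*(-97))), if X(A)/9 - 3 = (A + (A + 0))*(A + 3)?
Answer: -61347/44335 ≈ -1.3837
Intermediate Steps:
X(A) = 27 + 18*A*(3 + A) (X(A) = 27 + 9*((A + (A + 0))*(A + 3)) = 27 + 9*((A + A)*(3 + A)) = 27 + 9*((2*A)*(3 + A)) = 27 + 9*(2*A*(3 + A)) = 27 + 18*A*(3 + A))
(-47672 - 13675)/(33485 + (X(11) - 83*(-97))) = (-47672 - 13675)/(33485 + ((27 + 18*11² + 54*11) - 83*(-97))) = -61347/(33485 + ((27 + 18*121 + 594) + 8051)) = -61347/(33485 + ((27 + 2178 + 594) + 8051)) = -61347/(33485 + (2799 + 8051)) = -61347/(33485 + 10850) = -61347/44335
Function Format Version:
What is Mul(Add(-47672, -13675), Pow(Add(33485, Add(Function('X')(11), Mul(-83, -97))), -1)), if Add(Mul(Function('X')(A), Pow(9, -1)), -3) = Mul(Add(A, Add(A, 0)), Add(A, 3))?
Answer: Rational(-61347, 44335) ≈ -1.3837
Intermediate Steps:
Function('X')(A) = Add(27, Mul(18, A, Add(3, A))) (Function('X')(A) = Add(27, Mul(9, Mul(Add(A, Add(A, 0)), Add(A, 3)))) = Add(27, Mul(9, Mul(Add(A, A), Add(3, A)))) = Add(27, Mul(9, Mul(Mul(2, A), Add(3, A)))) = Add(27, Mul(9, Mul(2, A, Add(3, A)))) = Add(27, Mul(18, A, Add(3, A))))
Mul(Add(-47672, -13675), Pow(Add(33485, Add(Function('X')(11), Mul(-83, -97))), -1)) = Mul(Add(-47672, -13675), Pow(Add(33485, Add(Add(27, Mul(18, Pow(11, 2)), Mul(54, 11)), Mul(-83, -97))), -1)) = Mul(-61347, Pow(Add(33485, Add(Add(27, Mul(18, 121), 594), 8051)), -1)) = Mul(-61347, Pow(Add(33485, Add(Add(27, 2178, 594), 8051)), -1)) = Mul(-61347, Pow(Add(33485, Add(2799, 8051)), -1)) = Mul(-61347, Pow(Add(33485, 10850), -1)) = Mul(-61347, Pow(44335, -1)) = Mul(-61347, Rational(1, 44335)) = Rational(-61347, 44335)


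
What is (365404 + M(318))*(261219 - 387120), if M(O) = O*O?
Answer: -58736341728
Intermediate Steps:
M(O) = O²
(365404 + M(318))*(261219 - 387120) = (365404 + 318²)*(261219 - 387120) = (365404 + 101124)*(-125901) = 466528*(-125901) = -58736341728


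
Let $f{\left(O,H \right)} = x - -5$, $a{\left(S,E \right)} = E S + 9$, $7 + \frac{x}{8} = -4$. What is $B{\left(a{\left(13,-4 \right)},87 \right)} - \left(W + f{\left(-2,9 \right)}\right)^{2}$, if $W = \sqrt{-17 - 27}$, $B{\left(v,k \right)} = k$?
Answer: $-6758 + 332 i \sqrt{11} \approx -6758.0 + 1101.1 i$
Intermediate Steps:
$x = -88$ ($x = -56 + 8 \left(-4\right) = -56 - 32 = -88$)
$a{\left(S,E \right)} = 9 + E S$
$f{\left(O,H \right)} = -83$ ($f{\left(O,H \right)} = -88 - -5 = -88 + 5 = -83$)
$W = 2 i \sqrt{11}$ ($W = \sqrt{-44} = 2 i \sqrt{11} \approx 6.6332 i$)
$B{\left(a{\left(13,-4 \right)},87 \right)} - \left(W + f{\left(-2,9 \right)}\right)^{2} = 87 - \left(2 i \sqrt{11} - 83\right)^{2} = 87 - \left(-83 + 2 i \sqrt{11}\right)^{2}$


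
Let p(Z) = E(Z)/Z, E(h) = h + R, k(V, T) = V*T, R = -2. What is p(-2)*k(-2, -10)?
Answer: 40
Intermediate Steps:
k(V, T) = T*V
E(h) = -2 + h (E(h) = h - 2 = -2 + h)
p(Z) = (-2 + Z)/Z
p(-2)*k(-2, -10) = ((-2 - 2)/(-2))*(-10*(-2)) = -½*(-4)*20 = 2*20 = 40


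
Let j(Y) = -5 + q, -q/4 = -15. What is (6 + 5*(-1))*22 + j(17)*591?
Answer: 32527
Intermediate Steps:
q = 60 (q = -4*(-15) = 60)
j(Y) = 55 (j(Y) = -5 + 60 = 55)
(6 + 5*(-1))*22 + j(17)*591 = (6 + 5*(-1))*22 + 55*591 = (6 - 5)*22 + 32505 = 1*22 + 32505 = 22 + 32505 = 32527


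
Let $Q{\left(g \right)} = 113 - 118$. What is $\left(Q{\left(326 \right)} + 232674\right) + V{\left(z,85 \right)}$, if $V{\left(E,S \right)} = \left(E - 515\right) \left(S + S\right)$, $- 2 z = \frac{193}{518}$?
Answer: $\frac{75155237}{518} \approx 1.4509 \cdot 10^{5}$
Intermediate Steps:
$Q{\left(g \right)} = -5$ ($Q{\left(g \right)} = 113 - 118 = -5$)
$z = - \frac{193}{1036}$ ($z = - \frac{193 \cdot \frac{1}{518}}{2} = \left(- \frac{1}{2}\right) \frac{193}{518} = - \frac{193}{1036} \approx -0.18629$)
$V{\left(E,S \right)} = 2 S \left(-515 + E\right)$ ($V{\left(E,S \right)} = \left(-515 + E\right) 2 S = 2 S \left(-515 + E\right)$)
$\left(Q{\left(326 \right)} + 232674\right) + V{\left(z,85 \right)} = \left(-5 + 232674\right) + 2 \cdot 85 \left(-515 - \frac{193}{1036}\right) = 232669 + 2 \cdot 85 \left(- \frac{533733}{1036}\right) = 232669 - \frac{45367305}{518} = \frac{75155237}{518}$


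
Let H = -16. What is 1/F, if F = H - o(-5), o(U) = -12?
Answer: -¼ ≈ -0.25000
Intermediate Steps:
F = -4 (F = -16 - 1*(-12) = -16 + 12 = -4)
1/F = 1/(-4) = -¼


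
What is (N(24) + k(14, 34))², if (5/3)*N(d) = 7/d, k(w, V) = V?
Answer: 1868689/1600 ≈ 1167.9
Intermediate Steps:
N(d) = 21/(5*d) (N(d) = 3*(7/d)/5 = 21/(5*d))
(N(24) + k(14, 34))² = ((21/5)/24 + 34)² = ((21/5)*(1/24) + 34)² = (7/40 + 34)² = (1367/40)² = 1868689/1600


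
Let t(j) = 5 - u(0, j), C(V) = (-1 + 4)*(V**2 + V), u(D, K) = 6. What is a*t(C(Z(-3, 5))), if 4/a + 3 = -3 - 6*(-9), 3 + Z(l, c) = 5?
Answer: -1/12 ≈ -0.083333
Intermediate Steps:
Z(l, c) = 2 (Z(l, c) = -3 + 5 = 2)
C(V) = 3*V + 3*V**2 (C(V) = 3*(V + V**2) = 3*V + 3*V**2)
t(j) = -1 (t(j) = 5 - 1*6 = 5 - 6 = -1)
a = 1/12 (a = 4/(-3 + (-3 - 6*(-9))) = 4/(-3 + (-3 + 54)) = 4/(-3 + 51) = 4/48 = 4*(1/48) = 1/12 ≈ 0.083333)
a*t(C(Z(-3, 5))) = (1/12)*(-1) = -1/12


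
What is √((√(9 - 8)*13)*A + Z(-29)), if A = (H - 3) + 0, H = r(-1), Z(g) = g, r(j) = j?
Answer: 9*I ≈ 9.0*I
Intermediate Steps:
H = -1
A = -4 (A = (-1 - 3) + 0 = -4 + 0 = -4)
√((√(9 - 8)*13)*A + Z(-29)) = √((√(9 - 8)*13)*(-4) - 29) = √((√1*13)*(-4) - 29) = √((1*13)*(-4) - 29) = √(13*(-4) - 29) = √(-52 - 29) = √(-81) = 9*I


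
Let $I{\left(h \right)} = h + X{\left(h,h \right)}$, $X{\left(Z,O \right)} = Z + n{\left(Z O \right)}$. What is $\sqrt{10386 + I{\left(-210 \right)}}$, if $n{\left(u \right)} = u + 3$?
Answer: $\sqrt{54069} \approx 232.53$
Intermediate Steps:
$n{\left(u \right)} = 3 + u$
$X{\left(Z,O \right)} = 3 + Z + O Z$ ($X{\left(Z,O \right)} = Z + \left(3 + Z O\right) = Z + \left(3 + O Z\right) = 3 + Z + O Z$)
$I{\left(h \right)} = 3 + h^{2} + 2 h$ ($I{\left(h \right)} = h + \left(3 + h + h h\right) = h + \left(3 + h + h^{2}\right) = 3 + h^{2} + 2 h$)
$\sqrt{10386 + I{\left(-210 \right)}} = \sqrt{10386 + \left(3 + \left(-210\right)^{2} + 2 \left(-210\right)\right)} = \sqrt{10386 + \left(3 + 44100 - 420\right)} = \sqrt{10386 + 43683} = \sqrt{54069}$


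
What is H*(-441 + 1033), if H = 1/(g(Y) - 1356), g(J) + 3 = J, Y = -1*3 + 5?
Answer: -592/1357 ≈ -0.43626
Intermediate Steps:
Y = 2 (Y = -3 + 5 = 2)
g(J) = -3 + J
H = -1/1357 (H = 1/((-3 + 2) - 1356) = 1/(-1 - 1356) = 1/(-1357) = -1/1357 ≈ -0.00073692)
H*(-441 + 1033) = -(-441 + 1033)/1357 = -1/1357*592 = -592/1357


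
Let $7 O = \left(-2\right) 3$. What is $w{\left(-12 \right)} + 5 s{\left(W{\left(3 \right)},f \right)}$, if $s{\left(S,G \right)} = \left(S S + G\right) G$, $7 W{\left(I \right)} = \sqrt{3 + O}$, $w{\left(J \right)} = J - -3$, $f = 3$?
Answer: $\frac{12573}{343} \approx 36.656$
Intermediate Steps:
$w{\left(J \right)} = 3 + J$ ($w{\left(J \right)} = J + 3 = 3 + J$)
$O = - \frac{6}{7}$ ($O = \frac{\left(-2\right) 3}{7} = \frac{1}{7} \left(-6\right) = - \frac{6}{7} \approx -0.85714$)
$W{\left(I \right)} = \frac{\sqrt{105}}{49}$ ($W{\left(I \right)} = \frac{\sqrt{3 - \frac{6}{7}}}{7} = \frac{\sqrt{\frac{15}{7}}}{7} = \frac{\frac{1}{7} \sqrt{105}}{7} = \frac{\sqrt{105}}{49}$)
$s{\left(S,G \right)} = G \left(G + S^{2}\right)$ ($s{\left(S,G \right)} = \left(S^{2} + G\right) G = \left(G + S^{2}\right) G = G \left(G + S^{2}\right)$)
$w{\left(-12 \right)} + 5 s{\left(W{\left(3 \right)},f \right)} = \left(3 - 12\right) + 5 \cdot 3 \left(3 + \left(\frac{\sqrt{105}}{49}\right)^{2}\right) = -9 + 5 \cdot 3 \left(3 + \frac{15}{343}\right) = -9 + 5 \cdot 3 \cdot \frac{1044}{343} = -9 + 5 \cdot \frac{3132}{343} = -9 + \frac{15660}{343} = \frac{12573}{343}$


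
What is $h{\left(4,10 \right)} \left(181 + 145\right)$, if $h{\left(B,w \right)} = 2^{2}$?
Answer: $1304$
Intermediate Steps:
$h{\left(B,w \right)} = 4$
$h{\left(4,10 \right)} \left(181 + 145\right) = 4 \left(181 + 145\right) = 4 \cdot 326 = 1304$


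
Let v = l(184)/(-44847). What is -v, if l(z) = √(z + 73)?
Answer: √257/44847 ≈ 0.00035746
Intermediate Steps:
l(z) = √(73 + z)
v = -√257/44847 (v = √(73 + 184)/(-44847) = √257*(-1/44847) = -√257/44847 ≈ -0.00035746)
-v = -(-1)*√257/44847 = √257/44847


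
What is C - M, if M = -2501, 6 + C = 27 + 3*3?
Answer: 2531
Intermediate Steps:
C = 30 (C = -6 + (27 + 3*3) = -6 + (27 + 9) = -6 + 36 = 30)
C - M = 30 - 1*(-2501) = 30 + 2501 = 2531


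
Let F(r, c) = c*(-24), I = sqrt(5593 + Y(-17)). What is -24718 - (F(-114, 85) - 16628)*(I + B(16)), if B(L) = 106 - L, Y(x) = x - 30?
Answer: 1655402 + 18668*sqrt(5546) ≈ 3.0456e+6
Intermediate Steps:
Y(x) = -30 + x
I = sqrt(5546) (I = sqrt(5593 + (-30 - 17)) = sqrt(5593 - 47) = sqrt(5546) ≈ 74.471)
F(r, c) = -24*c
-24718 - (F(-114, 85) - 16628)*(I + B(16)) = -24718 - (-24*85 - 16628)*(sqrt(5546) + (106 - 1*16)) = -24718 - (-2040 - 16628)*(sqrt(5546) + (106 - 16)) = -24718 - (-18668)*(sqrt(5546) + 90) = -24718 - (-18668)*(90 + sqrt(5546)) = -24718 - (-1680120 - 18668*sqrt(5546)) = -24718 + (1680120 + 18668*sqrt(5546)) = 1655402 + 18668*sqrt(5546)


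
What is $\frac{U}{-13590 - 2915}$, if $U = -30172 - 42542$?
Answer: $\frac{72714}{16505} \approx 4.4056$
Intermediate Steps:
$U = -72714$
$\frac{U}{-13590 - 2915} = - \frac{72714}{-13590 - 2915} = - \frac{72714}{-16505} = \left(-72714\right) \left(- \frac{1}{16505}\right) = \frac{72714}{16505}$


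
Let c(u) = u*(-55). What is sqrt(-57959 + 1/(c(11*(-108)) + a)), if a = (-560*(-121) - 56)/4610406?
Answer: I*sqrt(9131354411861704594528335)/12551833156 ≈ 240.75*I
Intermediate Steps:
c(u) = -55*u
a = 11284/768401 (a = (67760 - 56)*(1/4610406) = 67704*(1/4610406) = 11284/768401 ≈ 0.014685)
sqrt(-57959 + 1/(c(11*(-108)) + a)) = sqrt(-57959 + 1/(-605*(-108) + 11284/768401)) = sqrt(-57959 + 1/(-55*(-1188) + 11284/768401)) = sqrt(-57959 + 1/(65340 + 11284/768401)) = sqrt(-57959 + 1/(50207332624/768401)) = sqrt(-57959 + 768401/50207332624) = sqrt(-2909966790786015/50207332624) = I*sqrt(9131354411861704594528335)/12551833156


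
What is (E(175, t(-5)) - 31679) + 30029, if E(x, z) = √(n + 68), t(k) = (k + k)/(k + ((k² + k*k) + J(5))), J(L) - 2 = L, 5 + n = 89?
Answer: -1650 + 2*√38 ≈ -1637.7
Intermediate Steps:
n = 84 (n = -5 + 89 = 84)
J(L) = 2 + L
t(k) = 2*k/(7 + k + 2*k²) (t(k) = (k + k)/(k + ((k² + k*k) + (2 + 5))) = (2*k)/(k + ((k² + k²) + 7)) = (2*k)/(k + (2*k² + 7)) = (2*k)/(k + (7 + 2*k²)) = (2*k)/(7 + k + 2*k²) = 2*k/(7 + k + 2*k²))
E(x, z) = 2*√38 (E(x, z) = √(84 + 68) = √152 = 2*√38)
(E(175, t(-5)) - 31679) + 30029 = (2*√38 - 31679) + 30029 = (-31679 + 2*√38) + 30029 = -1650 + 2*√38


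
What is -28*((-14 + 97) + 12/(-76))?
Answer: -44072/19 ≈ -2319.6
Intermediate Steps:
-28*((-14 + 97) + 12/(-76)) = -28*(83 + 12*(-1/76)) = -28*(83 - 3/19) = -28*1574/19 = -44072/19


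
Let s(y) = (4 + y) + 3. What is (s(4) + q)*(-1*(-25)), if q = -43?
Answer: -800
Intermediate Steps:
s(y) = 7 + y
(s(4) + q)*(-1*(-25)) = ((7 + 4) - 43)*(-1*(-25)) = (11 - 43)*25 = -32*25 = -800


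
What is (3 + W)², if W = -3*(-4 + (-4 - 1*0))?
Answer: 729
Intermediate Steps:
W = 24 (W = -3*(-4 + (-4 + 0)) = -3*(-4 - 4) = -3*(-8) = 24)
(3 + W)² = (3 + 24)² = 27² = 729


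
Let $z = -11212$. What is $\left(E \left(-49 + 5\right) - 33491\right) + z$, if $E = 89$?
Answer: $-48619$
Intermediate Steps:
$\left(E \left(-49 + 5\right) - 33491\right) + z = \left(89 \left(-49 + 5\right) - 33491\right) - 11212 = \left(89 \left(-44\right) - 33491\right) - 11212 = \left(-3916 - 33491\right) - 11212 = -37407 - 11212 = -48619$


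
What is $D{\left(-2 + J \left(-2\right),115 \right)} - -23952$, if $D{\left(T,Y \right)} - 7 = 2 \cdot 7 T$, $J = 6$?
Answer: $23763$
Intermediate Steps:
$D{\left(T,Y \right)} = 7 + 14 T$ ($D{\left(T,Y \right)} = 7 + 2 \cdot 7 T = 7 + 14 T$)
$D{\left(-2 + J \left(-2\right),115 \right)} - -23952 = \left(7 + 14 \left(-2 + 6 \left(-2\right)\right)\right) - -23952 = \left(7 + 14 \left(-2 - 12\right)\right) + 23952 = \left(7 + 14 \left(-14\right)\right) + 23952 = \left(7 - 196\right) + 23952 = -189 + 23952 = 23763$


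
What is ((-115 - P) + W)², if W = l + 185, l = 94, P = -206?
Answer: 136900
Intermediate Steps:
W = 279 (W = 94 + 185 = 279)
((-115 - P) + W)² = ((-115 - 1*(-206)) + 279)² = ((-115 + 206) + 279)² = (91 + 279)² = 370² = 136900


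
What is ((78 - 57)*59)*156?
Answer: 193284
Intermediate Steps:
((78 - 57)*59)*156 = (21*59)*156 = 1239*156 = 193284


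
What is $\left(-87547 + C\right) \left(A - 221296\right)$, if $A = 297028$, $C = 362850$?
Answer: $20849246796$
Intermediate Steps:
$\left(-87547 + C\right) \left(A - 221296\right) = \left(-87547 + 362850\right) \left(297028 - 221296\right) = 275303 \cdot 75732 = 20849246796$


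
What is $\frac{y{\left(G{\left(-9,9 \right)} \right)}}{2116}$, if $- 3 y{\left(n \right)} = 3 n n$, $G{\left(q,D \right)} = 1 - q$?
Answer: $- \frac{25}{529} \approx -0.047259$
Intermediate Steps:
$y{\left(n \right)} = - n^{2}$ ($y{\left(n \right)} = - \frac{3 n n}{3} = - \frac{3 n^{2}}{3} = - n^{2}$)
$\frac{y{\left(G{\left(-9,9 \right)} \right)}}{2116} = \frac{\left(-1\right) \left(1 - -9\right)^{2}}{2116} = - \left(1 + 9\right)^{2} \cdot \frac{1}{2116} = - 10^{2} \cdot \frac{1}{2116} = \left(-1\right) 100 \cdot \frac{1}{2116} = \left(-100\right) \frac{1}{2116} = - \frac{25}{529}$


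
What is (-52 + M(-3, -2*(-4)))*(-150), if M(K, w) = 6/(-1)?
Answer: 8700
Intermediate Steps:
M(K, w) = -6 (M(K, w) = 6*(-1) = -6)
(-52 + M(-3, -2*(-4)))*(-150) = (-52 - 6)*(-150) = -58*(-150) = 8700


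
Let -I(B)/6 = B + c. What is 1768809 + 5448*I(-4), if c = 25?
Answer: 1082361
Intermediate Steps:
I(B) = -150 - 6*B (I(B) = -6*(B + 25) = -6*(25 + B) = -150 - 6*B)
1768809 + 5448*I(-4) = 1768809 + 5448*(-150 - 6*(-4)) = 1768809 + 5448*(-150 + 24) = 1768809 + 5448*(-126) = 1768809 - 686448 = 1082361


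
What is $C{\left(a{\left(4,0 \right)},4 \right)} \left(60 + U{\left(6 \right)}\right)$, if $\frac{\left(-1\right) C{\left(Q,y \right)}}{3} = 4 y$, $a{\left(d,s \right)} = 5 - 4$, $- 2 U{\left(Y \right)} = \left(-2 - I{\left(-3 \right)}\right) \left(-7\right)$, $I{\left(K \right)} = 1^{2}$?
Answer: $-2376$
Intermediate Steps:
$I{\left(K \right)} = 1$
$U{\left(Y \right)} = - \frac{21}{2}$ ($U{\left(Y \right)} = - \frac{\left(-2 - 1\right) \left(-7\right)}{2} = - \frac{\left(-3\right) \left(-7\right)}{2} = \left(- \frac{1}{2}\right) 21 = - \frac{21}{2}$)
$a{\left(d,s \right)} = 1$ ($a{\left(d,s \right)} = 5 - 4 = 1$)
$C{\left(Q,y \right)} = - 12 y$ ($C{\left(Q,y \right)} = - 3 \cdot 4 y = - 12 y$)
$C{\left(a{\left(4,0 \right)},4 \right)} \left(60 + U{\left(6 \right)}\right) = \left(-12\right) 4 \left(60 - \frac{21}{2}\right) = \left(-48\right) \frac{99}{2} = -2376$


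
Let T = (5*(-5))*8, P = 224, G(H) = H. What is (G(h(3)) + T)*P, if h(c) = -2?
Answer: -45248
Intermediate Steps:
T = -200 (T = -25*8 = -200)
(G(h(3)) + T)*P = (-2 - 200)*224 = -202*224 = -45248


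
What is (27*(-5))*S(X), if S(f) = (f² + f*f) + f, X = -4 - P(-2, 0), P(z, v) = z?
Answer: -810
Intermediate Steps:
X = -2 (X = -4 - 1*(-2) = -4 + 2 = -2)
S(f) = f + 2*f² (S(f) = (f² + f²) + f = 2*f² + f = f + 2*f²)
(27*(-5))*S(X) = (27*(-5))*(-2*(1 + 2*(-2))) = -(-270)*(1 - 4) = -(-270)*(-3) = -135*6 = -810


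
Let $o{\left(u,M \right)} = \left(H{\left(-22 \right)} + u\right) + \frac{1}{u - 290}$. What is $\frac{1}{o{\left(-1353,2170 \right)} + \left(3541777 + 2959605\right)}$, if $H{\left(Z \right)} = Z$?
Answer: $\frac{1643}{10679511500} \approx 1.5385 \cdot 10^{-7}$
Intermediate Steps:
$o{\left(u,M \right)} = -22 + u + \frac{1}{-290 + u}$ ($o{\left(u,M \right)} = \left(-22 + u\right) + \frac{1}{u - 290} = \left(-22 + u\right) + \frac{1}{-290 + u} = -22 + u + \frac{1}{-290 + u}$)
$\frac{1}{o{\left(-1353,2170 \right)} + \left(3541777 + 2959605\right)} = \frac{1}{\frac{6381 + \left(-1353\right)^{2} - -422136}{-290 - 1353} + \left(3541777 + 2959605\right)} = \frac{1}{\frac{6381 + 1830609 + 422136}{-1643} + 6501382} = \frac{1}{\left(- \frac{1}{1643}\right) 2259126 + 6501382} = \frac{1}{- \frac{2259126}{1643} + 6501382} = \frac{1}{\frac{10679511500}{1643}} = \frac{1643}{10679511500}$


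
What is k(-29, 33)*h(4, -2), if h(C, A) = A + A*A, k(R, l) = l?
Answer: 66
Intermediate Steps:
h(C, A) = A + A²
k(-29, 33)*h(4, -2) = 33*(-2*(1 - 2)) = 33*(-2*(-1)) = 33*2 = 66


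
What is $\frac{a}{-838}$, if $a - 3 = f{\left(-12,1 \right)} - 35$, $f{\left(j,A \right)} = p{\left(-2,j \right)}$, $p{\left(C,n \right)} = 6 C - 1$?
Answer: $\frac{45}{838} \approx 0.053699$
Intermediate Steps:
$p{\left(C,n \right)} = -1 + 6 C$
$f{\left(j,A \right)} = -13$ ($f{\left(j,A \right)} = -1 + 6 \left(-2\right) = -1 - 12 = -13$)
$a = -45$ ($a = 3 - 48 = -45$)
$\frac{a}{-838} = - \frac{45}{-838} = \left(-45\right) \left(- \frac{1}{838}\right) = \frac{45}{838}$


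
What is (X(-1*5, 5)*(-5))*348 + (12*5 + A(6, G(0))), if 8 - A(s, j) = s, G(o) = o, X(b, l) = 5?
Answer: -8638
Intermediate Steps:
A(s, j) = 8 - s
(X(-1*5, 5)*(-5))*348 + (12*5 + A(6, G(0))) = (5*(-5))*348 + (12*5 + (8 - 1*6)) = -25*348 + (60 + (8 - 6)) = -8700 + (60 + 2) = -8700 + 62 = -8638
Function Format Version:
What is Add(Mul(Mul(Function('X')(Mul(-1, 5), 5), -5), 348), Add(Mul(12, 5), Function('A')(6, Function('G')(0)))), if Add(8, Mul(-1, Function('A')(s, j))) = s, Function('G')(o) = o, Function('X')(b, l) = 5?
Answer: -8638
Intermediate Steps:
Function('A')(s, j) = Add(8, Mul(-1, s))
Add(Mul(Mul(Function('X')(Mul(-1, 5), 5), -5), 348), Add(Mul(12, 5), Function('A')(6, Function('G')(0)))) = Add(Mul(Mul(5, -5), 348), Add(Mul(12, 5), Add(8, Mul(-1, 6)))) = Add(Mul(-25, 348), Add(60, Add(8, -6))) = Add(-8700, Add(60, 2)) = Add(-8700, 62) = -8638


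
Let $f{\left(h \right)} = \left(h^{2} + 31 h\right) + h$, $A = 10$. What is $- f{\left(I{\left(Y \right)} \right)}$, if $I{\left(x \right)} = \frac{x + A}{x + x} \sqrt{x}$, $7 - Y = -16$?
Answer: $- \frac{1089}{92} - \frac{528 \sqrt{23}}{23} \approx -121.93$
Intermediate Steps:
$Y = 23$ ($Y = 7 - -16 = 7 + 16 = 23$)
$I{\left(x \right)} = \frac{10 + x}{2 \sqrt{x}}$ ($I{\left(x \right)} = \frac{x + 10}{x + x} \sqrt{x} = \frac{10 + x}{2 x} \sqrt{x} = \frac{10 + x}{2 \sqrt{x}}$)
$f{\left(h \right)} = h^{2} + 32 h$
$- f{\left(I{\left(Y \right)} \right)} = - \frac{10 + 23}{2 \sqrt{23}} \left(32 + \frac{10 + 23}{2 \sqrt{23}}\right) = - \frac{1}{2} \frac{\sqrt{23}}{23} \cdot 33 \left(32 + \frac{1}{2} \frac{\sqrt{23}}{23} \cdot 33\right) = - \frac{33 \sqrt{23}}{46} \left(32 + \frac{33 \sqrt{23}}{46}\right) = - \frac{33 \sqrt{23} \left(32 + \frac{33 \sqrt{23}}{46}\right)}{46}$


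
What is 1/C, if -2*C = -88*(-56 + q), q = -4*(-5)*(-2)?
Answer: -1/4224 ≈ -0.00023674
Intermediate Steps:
q = -40 (q = 20*(-2) = -40)
C = -4224 (C = -(-44)*(-56 - 40) = -(-44)*(-96) = -½*8448 = -4224)
1/C = 1/(-4224) = -1/4224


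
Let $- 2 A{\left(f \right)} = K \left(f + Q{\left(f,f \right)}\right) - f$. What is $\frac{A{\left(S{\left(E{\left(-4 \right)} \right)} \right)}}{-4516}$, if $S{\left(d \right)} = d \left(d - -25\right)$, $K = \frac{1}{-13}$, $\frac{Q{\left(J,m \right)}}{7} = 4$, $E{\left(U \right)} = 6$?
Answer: $- \frac{329}{14677} \approx -0.022416$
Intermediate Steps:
$Q{\left(J,m \right)} = 28$ ($Q{\left(J,m \right)} = 7 \cdot 4 = 28$)
$K = - \frac{1}{13} \approx -0.076923$
$S{\left(d \right)} = d \left(25 + d\right)$ ($S{\left(d \right)} = d \left(d + 25\right) = d \left(25 + d\right)$)
$A{\left(f \right)} = \frac{14}{13} + \frac{7 f}{13}$ ($A{\left(f \right)} = - \frac{- \frac{f + 28}{13} - f}{2} = - \frac{- \frac{28 + f}{13} - f}{2} = - \frac{\left(- \frac{28}{13} - \frac{f}{13}\right) - f}{2} = - \frac{- \frac{28}{13} - \frac{14 f}{13}}{2} = \frac{14}{13} + \frac{7 f}{13}$)
$\frac{A{\left(S{\left(E{\left(-4 \right)} \right)} \right)}}{-4516} = \frac{\frac{14}{13} + \frac{7 \cdot 6 \left(25 + 6\right)}{13}}{-4516} = \left(\frac{14}{13} + \frac{7 \cdot 6 \cdot 31}{13}\right) \left(- \frac{1}{4516}\right) = \left(\frac{14}{13} + \frac{7}{13} \cdot 186\right) \left(- \frac{1}{4516}\right) = \left(\frac{14}{13} + \frac{1302}{13}\right) \left(- \frac{1}{4516}\right) = \frac{1316}{13} \left(- \frac{1}{4516}\right) = - \frac{329}{14677}$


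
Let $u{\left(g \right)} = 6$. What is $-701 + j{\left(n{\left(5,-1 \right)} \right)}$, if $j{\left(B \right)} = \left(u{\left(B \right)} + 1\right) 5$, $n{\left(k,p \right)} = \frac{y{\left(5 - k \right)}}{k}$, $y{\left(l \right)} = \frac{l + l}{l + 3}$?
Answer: $-666$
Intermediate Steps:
$y{\left(l \right)} = \frac{2 l}{3 + l}$
$n{\left(k,p \right)} = \frac{2 \left(5 - k\right)}{k \left(8 - k\right)}$ ($n{\left(k,p \right)} = \frac{2 \left(5 - k\right) \frac{1}{3 - \left(-5 + k\right)}}{k} = \frac{2 \left(5 - k\right) \frac{1}{8 - k}}{k} = \frac{2 \frac{1}{8 - k} \left(5 - k\right)}{k} = \frac{2 \left(5 - k\right)}{k \left(8 - k\right)}$)
$j{\left(B \right)} = 35$ ($j{\left(B \right)} = \left(6 + 1\right) 5 = 7 \cdot 5 = 35$)
$-701 + j{\left(n{\left(5,-1 \right)} \right)} = -701 + 35 = -666$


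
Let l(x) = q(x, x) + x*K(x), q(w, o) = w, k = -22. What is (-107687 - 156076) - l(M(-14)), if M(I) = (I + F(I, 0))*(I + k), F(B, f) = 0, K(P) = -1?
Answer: -263763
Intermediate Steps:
M(I) = I*(-22 + I) (M(I) = (I + 0)*(I - 22) = I*(-22 + I))
l(x) = 0 (l(x) = x + x*(-1) = x - x = 0)
(-107687 - 156076) - l(M(-14)) = (-107687 - 156076) - 1*0 = -263763 + 0 = -263763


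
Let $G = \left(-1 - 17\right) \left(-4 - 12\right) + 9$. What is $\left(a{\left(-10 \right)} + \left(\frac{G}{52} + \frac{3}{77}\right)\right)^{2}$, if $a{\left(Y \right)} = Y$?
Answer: $\frac{289510225}{16032016} \approx 18.058$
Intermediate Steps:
$G = 297$ ($G = \left(-18\right) \left(-16\right) + 9 = 288 + 9 = 297$)
$\left(a{\left(-10 \right)} + \left(\frac{G}{52} + \frac{3}{77}\right)\right)^{2} = \left(-10 + \left(\frac{297}{52} + \frac{3}{77}\right)\right)^{2} = \left(-10 + \frac{23025}{4004}\right)^{2} = \left(- \frac{17015}{4004}\right)^{2} = \frac{289510225}{16032016}$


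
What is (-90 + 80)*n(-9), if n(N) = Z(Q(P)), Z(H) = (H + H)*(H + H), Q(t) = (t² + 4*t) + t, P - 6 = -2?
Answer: -51840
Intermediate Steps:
P = 4 (P = 6 - 2 = 4)
Q(t) = t² + 5*t
Z(H) = 4*H² (Z(H) = (2*H)*(2*H) = 4*H²)
n(N) = 5184 (n(N) = 4*(4*(5 + 4))² = 4*(4*9)² = 4*36² = 4*1296 = 5184)
(-90 + 80)*n(-9) = (-90 + 80)*5184 = -10*5184 = -51840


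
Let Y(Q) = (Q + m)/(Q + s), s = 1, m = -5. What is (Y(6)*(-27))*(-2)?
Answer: 54/7 ≈ 7.7143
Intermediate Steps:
Y(Q) = (-5 + Q)/(1 + Q) (Y(Q) = (Q - 5)/(Q + 1) = (-5 + Q)/(1 + Q))
(Y(6)*(-27))*(-2) = (((-5 + 6)/(1 + 6))*(-27))*(-2) = ((1/7)*(-27))*(-2) = (((⅐)*1)*(-27))*(-2) = ((⅐)*(-27))*(-2) = -27/7*(-2) = 54/7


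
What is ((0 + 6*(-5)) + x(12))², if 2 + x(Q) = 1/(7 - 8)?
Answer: 1089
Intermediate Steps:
x(Q) = -3 (x(Q) = -2 + 1/(7 - 8) = -2 + 1/(-1) = -2 - 1 = -3)
((0 + 6*(-5)) + x(12))² = ((0 + 6*(-5)) - 3)² = ((0 - 30) - 3)² = (-30 - 3)² = (-33)² = 1089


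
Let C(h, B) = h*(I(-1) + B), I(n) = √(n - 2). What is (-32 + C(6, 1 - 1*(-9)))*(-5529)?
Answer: -154812 - 33174*I*√3 ≈ -1.5481e+5 - 57459.0*I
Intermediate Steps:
I(n) = √(-2 + n)
C(h, B) = h*(B + I*√3) (C(h, B) = h*(√(-2 - 1) + B) = h*(√(-3) + B) = h*(I*√3 + B) = h*(B + I*√3))
(-32 + C(6, 1 - 1*(-9)))*(-5529) = (-32 + 6*((1 - 1*(-9)) + I*√3))*(-5529) = (-32 + 6*((1 + 9) + I*√3))*(-5529) = (-32 + 6*(10 + I*√3))*(-5529) = (-32 + (60 + 6*I*√3))*(-5529) = (28 + 6*I*√3)*(-5529) = -154812 - 33174*I*√3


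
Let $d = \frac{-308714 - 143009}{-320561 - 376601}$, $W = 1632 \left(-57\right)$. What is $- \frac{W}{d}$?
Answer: $\frac{64852797888}{451723} \approx 1.4357 \cdot 10^{5}$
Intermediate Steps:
$W = -93024$
$d = \frac{451723}{697162}$ ($d = - \frac{451723}{-697162} = \left(-451723\right) \left(- \frac{1}{697162}\right) = \frac{451723}{697162} \approx 0.64795$)
$- \frac{W}{d} = - \frac{-93024}{\frac{451723}{697162}} = - \frac{\left(-93024\right) 697162}{451723} = \left(-1\right) \left(- \frac{64852797888}{451723}\right) = \frac{64852797888}{451723}$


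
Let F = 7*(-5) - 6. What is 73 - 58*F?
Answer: 2451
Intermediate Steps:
F = -41 (F = -35 - 6 = -41)
73 - 58*F = 73 - 58*(-41) = 73 + 2378 = 2451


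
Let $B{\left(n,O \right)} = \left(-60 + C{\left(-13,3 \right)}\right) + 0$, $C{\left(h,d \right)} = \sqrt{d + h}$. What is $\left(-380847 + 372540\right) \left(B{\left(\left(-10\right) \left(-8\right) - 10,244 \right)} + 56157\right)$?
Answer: $-465997779 - 8307 i \sqrt{10} \approx -4.66 \cdot 10^{8} - 26269.0 i$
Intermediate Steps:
$B{\left(n,O \right)} = -60 + i \sqrt{10}$ ($B{\left(n,O \right)} = \left(-60 + \sqrt{3 - 13}\right) + 0 = \left(-60 + \sqrt{-10}\right) + 0 = \left(-60 + i \sqrt{10}\right) + 0 = -60 + i \sqrt{10}$)
$\left(-380847 + 372540\right) \left(B{\left(\left(-10\right) \left(-8\right) - 10,244 \right)} + 56157\right) = \left(-380847 + 372540\right) \left(\left(-60 + i \sqrt{10}\right) + 56157\right) = - 8307 \left(56097 + i \sqrt{10}\right) = -465997779 - 8307 i \sqrt{10}$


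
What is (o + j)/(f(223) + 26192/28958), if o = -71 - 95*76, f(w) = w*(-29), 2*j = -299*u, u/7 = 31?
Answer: 1150573735/187245194 ≈ 6.1447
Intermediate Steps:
u = 217 (u = 7*31 = 217)
j = -64883/2 (j = (-299*217)/2 = (½)*(-64883) = -64883/2 ≈ -32442.)
f(w) = -29*w
o = -7291 (o = -71 - 7220 = -7291)
(o + j)/(f(223) + 26192/28958) = (-7291 - 64883/2)/(-29*223 + 26192/28958) = -79465/(2*(-6467 + 26192*(1/28958))) = -79465/(2*(-6467 + 13096/14479)) = -79465/(2*(-93622597/14479)) = -79465/2*(-14479/93622597) = 1150573735/187245194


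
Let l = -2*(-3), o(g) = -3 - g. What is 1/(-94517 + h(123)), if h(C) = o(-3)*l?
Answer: -1/94517 ≈ -1.0580e-5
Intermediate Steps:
l = 6
h(C) = 0 (h(C) = (-3 - 1*(-3))*6 = (-3 + 3)*6 = 0*6 = 0)
1/(-94517 + h(123)) = 1/(-94517 + 0) = 1/(-94517) = -1/94517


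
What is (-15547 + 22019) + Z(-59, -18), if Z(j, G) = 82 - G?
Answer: 6572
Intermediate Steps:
(-15547 + 22019) + Z(-59, -18) = (-15547 + 22019) + (82 - 1*(-18)) = 6472 + (82 + 18) = 6472 + 100 = 6572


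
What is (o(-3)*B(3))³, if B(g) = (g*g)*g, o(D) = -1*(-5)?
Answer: 2460375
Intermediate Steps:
o(D) = 5
B(g) = g³ (B(g) = g²*g = g³)
(o(-3)*B(3))³ = (5*3³)³ = (5*27)³ = 135³ = 2460375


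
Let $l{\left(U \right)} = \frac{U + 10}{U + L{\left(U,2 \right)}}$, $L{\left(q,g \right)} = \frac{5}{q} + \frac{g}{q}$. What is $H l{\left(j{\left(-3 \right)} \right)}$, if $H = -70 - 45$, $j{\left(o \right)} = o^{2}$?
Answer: $- \frac{19665}{88} \approx -223.47$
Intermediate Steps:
$H = -115$
$l{\left(U \right)} = \frac{10 + U}{U + \frac{7}{U}}$ ($l{\left(U \right)} = \frac{U + 10}{U + \frac{5 + 2}{U}} = \frac{10 + U}{U + \frac{1}{U} 7} = \frac{10 + U}{U + \frac{7}{U}}$)
$H l{\left(j{\left(-3 \right)} \right)} = - 115 \frac{\left(-3\right)^{2} \left(10 + \left(-3\right)^{2}\right)}{7 + \left(\left(-3\right)^{2}\right)^{2}} = - 115 \frac{9 \left(10 + 9\right)}{7 + 9^{2}} = - 115 \cdot 9 \frac{1}{7 + 81} \cdot 19 = - 115 \cdot 9 \cdot \frac{1}{88} \cdot 19 = \left(-115\right) \frac{171}{88} = - \frac{19665}{88}$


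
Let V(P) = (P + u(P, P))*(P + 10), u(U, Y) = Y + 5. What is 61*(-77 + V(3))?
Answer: 4026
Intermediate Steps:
u(U, Y) = 5 + Y
V(P) = (5 + 2*P)*(10 + P) (V(P) = (P + (5 + P))*(P + 10) = (5 + 2*P)*(10 + P))
61*(-77 + V(3)) = 61*(-77 + (50 + 2*3² + 25*3)) = 61*(-77 + (50 + 2*9 + 75)) = 61*(-77 + (50 + 18 + 75)) = 61*(-77 + 143) = 61*66 = 4026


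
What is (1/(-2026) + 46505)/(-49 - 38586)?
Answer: -94219129/78274510 ≈ -1.2037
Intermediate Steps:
(1/(-2026) + 46505)/(-49 - 38586) = (-1/2026 + 46505)/(-38635) = (94219129/2026)*(-1/38635) = -94219129/78274510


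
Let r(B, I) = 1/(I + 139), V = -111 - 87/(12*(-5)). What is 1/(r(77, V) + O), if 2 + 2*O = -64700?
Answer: -589/19054719 ≈ -3.0911e-5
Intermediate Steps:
V = -2191/20 (V = -111 - 87/(-60) = -111 - 87*(-1)/60 = -111 - 1*(-29/20) = -111 + 29/20 = -2191/20 ≈ -109.55)
r(B, I) = 1/(139 + I)
O = -32351 (O = -1 + (1/2)*(-64700) = -1 - 32350 = -32351)
1/(r(77, V) + O) = 1/(1/(139 - 2191/20) - 32351) = 1/(1/(589/20) - 32351) = 1/(20/589 - 32351) = 1/(-19054719/589) = -589/19054719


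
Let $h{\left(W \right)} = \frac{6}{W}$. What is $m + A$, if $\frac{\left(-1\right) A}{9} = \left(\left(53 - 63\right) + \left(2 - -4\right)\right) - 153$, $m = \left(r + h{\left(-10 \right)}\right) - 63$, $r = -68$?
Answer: $\frac{6407}{5} \approx 1281.4$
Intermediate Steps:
$m = - \frac{658}{5}$ ($m = \left(-68 + \frac{6}{-10}\right) - 63 = \left(-68 + 6 \left(- \frac{1}{10}\right)\right) - 63 = \left(-68 - \frac{3}{5}\right) - 63 = - \frac{343}{5} - 63 = - \frac{658}{5} \approx -131.6$)
$A = 1413$ ($A = - 9 \left(\left(\left(53 - 63\right) + \left(2 - -4\right)\right) - 153\right) = - 9 \left(\left(-10 + \left(2 + 4\right)\right) - 153\right) = - 9 \left(\left(-10 + 6\right) - 153\right) = - 9 \left(-4 - 153\right) = \left(-9\right) \left(-157\right) = 1413$)
$m + A = - \frac{658}{5} + 1413 = \frac{6407}{5}$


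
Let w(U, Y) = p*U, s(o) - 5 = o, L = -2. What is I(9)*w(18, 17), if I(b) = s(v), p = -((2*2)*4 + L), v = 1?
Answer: -1512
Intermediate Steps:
p = -14 (p = -((2*2)*4 - 2) = -(4*4 - 2) = -(16 - 2) = -1*14 = -14)
s(o) = 5 + o
I(b) = 6 (I(b) = 5 + 1 = 6)
w(U, Y) = -14*U
I(9)*w(18, 17) = 6*(-14*18) = 6*(-252) = -1512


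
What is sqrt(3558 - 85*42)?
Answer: 2*I*sqrt(3) ≈ 3.4641*I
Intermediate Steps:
sqrt(3558 - 85*42) = sqrt(3558 - 3570) = sqrt(-12) = 2*I*sqrt(3)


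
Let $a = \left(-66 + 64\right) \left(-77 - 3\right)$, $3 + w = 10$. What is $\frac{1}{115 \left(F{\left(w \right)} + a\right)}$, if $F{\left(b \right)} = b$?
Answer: $\frac{1}{19205} \approx 5.207 \cdot 10^{-5}$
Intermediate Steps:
$w = 7$ ($w = -3 + 10 = 7$)
$a = 160$ ($a = \left(-2\right) \left(-80\right) = 160$)
$\frac{1}{115 \left(F{\left(w \right)} + a\right)} = \frac{1}{115 \left(7 + 160\right)} = \frac{1}{115 \cdot 167} = \frac{1}{19205}$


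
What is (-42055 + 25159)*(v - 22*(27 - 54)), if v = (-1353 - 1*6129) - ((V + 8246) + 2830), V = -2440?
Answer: 262293504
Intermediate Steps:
v = -16118 (v = (-1353 - 1*6129) - ((-2440 + 8246) + 2830) = (-1353 - 6129) - (5806 + 2830) = -7482 - 1*8636 = -7482 - 8636 = -16118)
(-42055 + 25159)*(v - 22*(27 - 54)) = (-42055 + 25159)*(-16118 - 22*(27 - 54)) = -16896*(-16118 - 22*(-27)) = -16896*(-16118 + 594) = -16896*(-15524) = 262293504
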